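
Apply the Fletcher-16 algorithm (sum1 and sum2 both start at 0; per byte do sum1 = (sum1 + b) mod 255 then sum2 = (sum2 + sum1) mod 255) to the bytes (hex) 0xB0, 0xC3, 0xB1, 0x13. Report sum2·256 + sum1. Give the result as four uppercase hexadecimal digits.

Running sums (mod 255):
  after byte 0 (0xB0): sum1=176, sum2=176
  after byte 1 (0xC3): sum1=116, sum2=37
  after byte 2 (0xB1): sum1=38, sum2=75
  after byte 3 (0x13): sum1=57, sum2=132
Checksum = sum2·256 + sum1 = 132·256 + 57 = 33849 = 0x8439.

8439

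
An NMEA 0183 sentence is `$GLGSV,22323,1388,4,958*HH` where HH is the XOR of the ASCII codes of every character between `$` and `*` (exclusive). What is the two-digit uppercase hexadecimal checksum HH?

79

XOR the ASCII codes of the payload characters:
  'G' = 0x47 → acc = 0x47
  'L' = 0x4C → acc = 0x0B
  'G' = 0x47 → acc = 0x4C
  'S' = 0x53 → acc = 0x1F
  'V' = 0x56 → acc = 0x49
  ',' = 0x2C → acc = 0x65
  '2' = 0x32 → acc = 0x57
  '2' = 0x32 → acc = 0x65
  '3' = 0x33 → acc = 0x56
  '2' = 0x32 → acc = 0x64
  '3' = 0x33 → acc = 0x57
  ',' = 0x2C → acc = 0x7B
  '1' = 0x31 → acc = 0x4A
  '3' = 0x33 → acc = 0x79
  '8' = 0x38 → acc = 0x41
  '8' = 0x38 → acc = 0x79
  ',' = 0x2C → acc = 0x55
  '4' = 0x34 → acc = 0x61
  ',' = 0x2C → acc = 0x4D
  '9' = 0x39 → acc = 0x74
  '5' = 0x35 → acc = 0x41
  '8' = 0x38 → acc = 0x79
Checksum = 0x79.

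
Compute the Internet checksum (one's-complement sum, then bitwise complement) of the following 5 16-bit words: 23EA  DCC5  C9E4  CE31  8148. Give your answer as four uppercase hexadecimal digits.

One's-complement addition (fold any carry out of bit 15 back into bit 0):
  0x23EA + 0xDCC5 = 0x100AF → wrap carry → 0x00B0
  0x00B0 + 0xC9E4 = 0x0CA94
  0xCA94 + 0xCE31 = 0x198C5 → wrap carry → 0x98C6
  0x98C6 + 0x8148 = 0x11A0E → wrap carry → 0x1A0F
One's-complement sum = 0x1A0F.
Checksum = ~0x1A0F & 0xFFFF = 0xE5F0.

E5F0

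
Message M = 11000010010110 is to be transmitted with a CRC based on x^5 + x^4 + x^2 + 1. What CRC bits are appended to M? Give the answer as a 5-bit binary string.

11101

Append 5 zeros: 1100001001011000000. Divide by 110101 (XOR where the leading bit is 1):
  pos 0: 110000 XOR 110101 = 000101
  pos 3: 101100 XOR 110101 = 011001
  pos 4: 110011 XOR 110101 = 000110
  pos 7: 110011 XOR 110101 = 000110
  pos 10: 110000 XOR 110101 = 000101
  pos 13: 101000 XOR 110101 = 011101
Remainder (last 5 bits) = 11101. This is the CRC / FCS.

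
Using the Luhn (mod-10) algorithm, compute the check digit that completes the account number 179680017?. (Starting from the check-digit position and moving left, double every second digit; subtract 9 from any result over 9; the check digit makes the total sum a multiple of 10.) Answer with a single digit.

Partial digits right→left: 7 1 0 0 8 6 9 7 1
Double every second digit counting from the check-digit position (so the 1st, 3rd, 5th, ... of the partial from the right).
  doubled (with −9 where >9): 5 0 7 9 2 → sum 23
  kept as-is: 1 0 6 7 → sum 14
Total = 23 + 14 = 37.
Check digit = (10 − (37 mod 10)) mod 10 = 3.

3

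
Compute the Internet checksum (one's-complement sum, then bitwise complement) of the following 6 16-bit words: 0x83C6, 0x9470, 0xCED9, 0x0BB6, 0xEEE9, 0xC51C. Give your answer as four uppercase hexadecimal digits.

5932

One's-complement addition (fold any carry out of bit 15 back into bit 0):
  0x83C6 + 0x9470 = 0x11836 → wrap carry → 0x1837
  0x1837 + 0xCED9 = 0x0E710
  0xE710 + 0x0BB6 = 0x0F2C6
  0xF2C6 + 0xEEE9 = 0x1E1AF → wrap carry → 0xE1B0
  0xE1B0 + 0xC51C = 0x1A6CC → wrap carry → 0xA6CD
One's-complement sum = 0xA6CD.
Checksum = ~0xA6CD & 0xFFFF = 0x5932.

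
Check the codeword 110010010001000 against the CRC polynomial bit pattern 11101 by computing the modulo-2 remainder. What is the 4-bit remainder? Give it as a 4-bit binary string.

1110

Modulo-2 division of 110010010001000 by 11101:
  pos 0: 11001 XOR 11101 = 00100
  pos 2: 10000 XOR 11101 = 01101
  pos 3: 11011 XOR 11101 = 00110
  pos 5: 11000 XOR 11101 = 00101
  pos 7: 10101 XOR 11101 = 01000
  pos 8: 10000 XOR 11101 = 01101
  pos 9: 11010 XOR 11101 = 00111
Remainder = 1110 (nonzero — an error is detected).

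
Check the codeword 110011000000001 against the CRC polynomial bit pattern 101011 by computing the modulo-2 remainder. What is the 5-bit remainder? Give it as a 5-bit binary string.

00100

Modulo-2 division of 110011000000001 by 101011:
  pos 0: 110011 XOR 101011 = 011000
  pos 1: 110000 XOR 101011 = 011011
  pos 2: 110110 XOR 101011 = 011101
  pos 3: 111010 XOR 101011 = 010001
  pos 4: 100010 XOR 101011 = 001001
  pos 6: 100100 XOR 101011 = 001111
  pos 8: 111100 XOR 101011 = 010111
  pos 9: 101111 XOR 101011 = 000100
Remainder = 00100 (nonzero — an error is detected).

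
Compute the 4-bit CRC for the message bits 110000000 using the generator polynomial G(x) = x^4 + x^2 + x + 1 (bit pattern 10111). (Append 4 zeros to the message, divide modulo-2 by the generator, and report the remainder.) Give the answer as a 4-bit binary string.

1001

Append 4 zeros: 1100000000000. Divide by 10111 (XOR where the leading bit is 1):
  pos 0: 11000 XOR 10111 = 01111
  pos 1: 11110 XOR 10111 = 01001
  pos 2: 10010 XOR 10111 = 00101
  pos 4: 10100 XOR 10111 = 00011
  pos 7: 11000 XOR 10111 = 01111
  pos 8: 11110 XOR 10111 = 01001
Remainder (last 4 bits) = 1001. This is the CRC / FCS.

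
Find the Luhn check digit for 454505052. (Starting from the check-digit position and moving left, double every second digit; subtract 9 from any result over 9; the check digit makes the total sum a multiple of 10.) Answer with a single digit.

Partial digits right→left: 2 5 0 5 0 5 4 5 4
Double every second digit counting from the check-digit position (so the 1st, 3rd, 5th, ... of the partial from the right).
  doubled (with −9 where >9): 4 0 0 8 8 → sum 20
  kept as-is: 5 5 5 5 → sum 20
Total = 20 + 20 = 40.
Check digit = (10 − (40 mod 10)) mod 10 = 0.

0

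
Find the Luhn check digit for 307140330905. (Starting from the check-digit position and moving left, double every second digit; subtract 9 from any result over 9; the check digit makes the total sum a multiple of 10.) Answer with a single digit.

5

Partial digits right→left: 5 0 9 0 3 3 0 4 1 7 0 3
Double every second digit counting from the check-digit position (so the 1st, 3rd, 5th, ... of the partial from the right).
  doubled (with −9 where >9): 1 9 6 0 2 0 → sum 18
  kept as-is: 0 0 3 4 7 3 → sum 17
Total = 18 + 17 = 35.
Check digit = (10 − (35 mod 10)) mod 10 = 5.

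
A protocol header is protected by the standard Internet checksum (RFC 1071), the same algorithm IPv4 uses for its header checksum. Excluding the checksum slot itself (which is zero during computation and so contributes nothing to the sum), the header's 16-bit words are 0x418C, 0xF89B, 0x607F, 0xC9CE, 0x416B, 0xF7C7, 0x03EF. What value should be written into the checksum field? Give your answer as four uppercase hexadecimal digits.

One's-complement addition (fold any carry out of bit 15 back into bit 0):
  0x418C + 0xF89B = 0x13A27 → wrap carry → 0x3A28
  0x3A28 + 0x607F = 0x09AA7
  0x9AA7 + 0xC9CE = 0x16475 → wrap carry → 0x6476
  0x6476 + 0x416B = 0x0A5E1
  0xA5E1 + 0xF7C7 = 0x19DA8 → wrap carry → 0x9DA9
  0x9DA9 + 0x03EF = 0x0A198
One's-complement sum = 0xA198.
Checksum = ~0xA198 & 0xFFFF = 0x5E67.

5E67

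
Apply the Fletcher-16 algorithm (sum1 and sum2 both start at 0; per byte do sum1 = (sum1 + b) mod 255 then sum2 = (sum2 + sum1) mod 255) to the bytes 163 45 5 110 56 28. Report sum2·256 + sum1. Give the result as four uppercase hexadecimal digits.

A398

Running sums (mod 255):
  after byte 0 (163): sum1=163, sum2=163
  after byte 1 (45): sum1=208, sum2=116
  after byte 2 (5): sum1=213, sum2=74
  after byte 3 (110): sum1=68, sum2=142
  after byte 4 (56): sum1=124, sum2=11
  after byte 5 (28): sum1=152, sum2=163
Checksum = sum2·256 + sum1 = 163·256 + 152 = 41880 = 0xA398.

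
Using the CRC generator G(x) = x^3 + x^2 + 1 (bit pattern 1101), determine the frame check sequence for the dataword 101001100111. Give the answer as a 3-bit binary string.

Append 3 zeros: 101001100111000. Divide by 1101 (XOR where the leading bit is 1):
  pos 0: 1010 XOR 1101 = 0111
  pos 1: 1110 XOR 1101 = 0011
  pos 3: 1111 XOR 1101 = 0010
  pos 5: 1000 XOR 1101 = 0101
  pos 6: 1011 XOR 1101 = 0110
  pos 7: 1101 XOR 1101 = 0000
  pos 11: 1000 XOR 1101 = 0101
Remainder (last 3 bits) = 101. This is the CRC / FCS.

101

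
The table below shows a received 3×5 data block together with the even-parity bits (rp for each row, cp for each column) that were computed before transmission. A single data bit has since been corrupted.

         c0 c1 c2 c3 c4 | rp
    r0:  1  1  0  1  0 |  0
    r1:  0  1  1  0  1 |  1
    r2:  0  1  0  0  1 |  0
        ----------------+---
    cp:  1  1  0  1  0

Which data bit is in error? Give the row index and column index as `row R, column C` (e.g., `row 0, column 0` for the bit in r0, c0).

Recompute each row's even parity and compare to rp:
  r0: data parity 1, sent rp 0 → mismatch
  r1: data parity 1, sent rp 1 → ok
  r2: data parity 0, sent rp 0 → ok
Recompute each column's even parity and compare to cp:
  c0: data parity 1, sent cp 1 → ok
  c1: data parity 1, sent cp 1 → ok
  c2: data parity 1, sent cp 0 → mismatch
  c3: data parity 1, sent cp 1 → ok
  c4: data parity 0, sent cp 0 → ok
Exactly one row (r0) and one column (c2) fail → the flipped bit is at their intersection.

row 0, column 2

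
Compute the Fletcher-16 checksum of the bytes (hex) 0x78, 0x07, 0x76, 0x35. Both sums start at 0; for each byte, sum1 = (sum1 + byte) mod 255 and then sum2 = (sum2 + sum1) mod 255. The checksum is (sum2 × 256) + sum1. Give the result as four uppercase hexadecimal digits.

Running sums (mod 255):
  after byte 0 (0x78): sum1=120, sum2=120
  after byte 1 (0x07): sum1=127, sum2=247
  after byte 2 (0x76): sum1=245, sum2=237
  after byte 3 (0x35): sum1=43, sum2=25
Checksum = sum2·256 + sum1 = 25·256 + 43 = 6443 = 0x192B.

192B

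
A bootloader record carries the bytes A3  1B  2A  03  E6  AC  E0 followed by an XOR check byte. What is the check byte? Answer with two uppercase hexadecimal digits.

XOR the bytes together:
  start with 0xA3
  0xA3 ⊕ 0x1B = 0xB8
  0xB8 ⊕ 0x2A = 0x92
  0x92 ⊕ 0x03 = 0x91
  0x91 ⊕ 0xE6 = 0x77
  0x77 ⊕ 0xAC = 0xDB
  0xDB ⊕ 0xE0 = 0x3B

3B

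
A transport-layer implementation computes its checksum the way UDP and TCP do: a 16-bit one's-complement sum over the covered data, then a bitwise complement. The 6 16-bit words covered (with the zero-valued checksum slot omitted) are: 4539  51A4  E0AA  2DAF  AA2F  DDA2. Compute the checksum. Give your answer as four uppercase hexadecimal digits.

One's-complement addition (fold any carry out of bit 15 back into bit 0):
  0x4539 + 0x51A4 = 0x096DD
  0x96DD + 0xE0AA = 0x17787 → wrap carry → 0x7788
  0x7788 + 0x2DAF = 0x0A537
  0xA537 + 0xAA2F = 0x14F66 → wrap carry → 0x4F67
  0x4F67 + 0xDDA2 = 0x12D09 → wrap carry → 0x2D0A
One's-complement sum = 0x2D0A.
Checksum = ~0x2D0A & 0xFFFF = 0xD2F5.

D2F5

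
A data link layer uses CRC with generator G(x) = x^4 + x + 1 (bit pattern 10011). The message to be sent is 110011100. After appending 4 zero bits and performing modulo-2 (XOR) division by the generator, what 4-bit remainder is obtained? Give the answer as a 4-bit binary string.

Append 4 zeros: 1100111000000. Divide by 10011 (XOR where the leading bit is 1):
  pos 0: 11001 XOR 10011 = 01010
  pos 1: 10101 XOR 10011 = 00110
  pos 3: 11010 XOR 10011 = 01001
  pos 4: 10010 XOR 10011 = 00001
  pos 8: 10000 XOR 10011 = 00011
Remainder (last 4 bits) = 0011. This is the CRC / FCS.

0011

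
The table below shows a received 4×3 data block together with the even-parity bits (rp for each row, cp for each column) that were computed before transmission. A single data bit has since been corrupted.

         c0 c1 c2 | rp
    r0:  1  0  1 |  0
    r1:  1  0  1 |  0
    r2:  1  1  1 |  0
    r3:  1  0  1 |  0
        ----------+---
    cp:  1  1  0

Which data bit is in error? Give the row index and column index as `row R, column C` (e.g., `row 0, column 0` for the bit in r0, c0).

Recompute each row's even parity and compare to rp:
  r0: data parity 0, sent rp 0 → ok
  r1: data parity 0, sent rp 0 → ok
  r2: data parity 1, sent rp 0 → mismatch
  r3: data parity 0, sent rp 0 → ok
Recompute each column's even parity and compare to cp:
  c0: data parity 0, sent cp 1 → mismatch
  c1: data parity 1, sent cp 1 → ok
  c2: data parity 0, sent cp 0 → ok
Exactly one row (r2) and one column (c0) fail → the flipped bit is at their intersection.

row 2, column 0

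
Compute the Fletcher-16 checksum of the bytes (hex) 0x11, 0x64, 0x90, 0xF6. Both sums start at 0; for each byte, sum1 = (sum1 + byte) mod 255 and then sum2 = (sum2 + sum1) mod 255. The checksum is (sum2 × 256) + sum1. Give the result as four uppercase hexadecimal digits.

Running sums (mod 255):
  after byte 0 (0x11): sum1=17, sum2=17
  after byte 1 (0x64): sum1=117, sum2=134
  after byte 2 (0x90): sum1=6, sum2=140
  after byte 3 (0xF6): sum1=252, sum2=137
Checksum = sum2·256 + sum1 = 137·256 + 252 = 35324 = 0x89FC.

89FC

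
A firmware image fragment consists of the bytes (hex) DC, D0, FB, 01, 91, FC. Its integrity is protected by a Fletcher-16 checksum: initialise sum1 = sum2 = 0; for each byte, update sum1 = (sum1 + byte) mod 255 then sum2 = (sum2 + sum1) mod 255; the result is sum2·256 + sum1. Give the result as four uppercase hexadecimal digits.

5439

Running sums (mod 255):
  after byte 0 (DC): sum1=220, sum2=220
  after byte 1 (D0): sum1=173, sum2=138
  after byte 2 (FB): sum1=169, sum2=52
  after byte 3 (01): sum1=170, sum2=222
  after byte 4 (91): sum1=60, sum2=27
  after byte 5 (FC): sum1=57, sum2=84
Checksum = sum2·256 + sum1 = 84·256 + 57 = 21561 = 0x5439.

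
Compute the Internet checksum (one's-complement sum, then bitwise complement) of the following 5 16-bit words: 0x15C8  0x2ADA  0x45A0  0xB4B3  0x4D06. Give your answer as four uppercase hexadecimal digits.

7803

One's-complement addition (fold any carry out of bit 15 back into bit 0):
  0x15C8 + 0x2ADA = 0x040A2
  0x40A2 + 0x45A0 = 0x08642
  0x8642 + 0xB4B3 = 0x13AF5 → wrap carry → 0x3AF6
  0x3AF6 + 0x4D06 = 0x087FC
One's-complement sum = 0x87FC.
Checksum = ~0x87FC & 0xFFFF = 0x7803.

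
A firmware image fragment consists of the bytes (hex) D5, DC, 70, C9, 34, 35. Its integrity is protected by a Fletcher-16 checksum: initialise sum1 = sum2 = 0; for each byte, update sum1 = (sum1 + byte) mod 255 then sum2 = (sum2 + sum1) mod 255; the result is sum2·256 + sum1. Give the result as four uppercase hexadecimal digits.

Running sums (mod 255):
  after byte 0 (D5): sum1=213, sum2=213
  after byte 1 (DC): sum1=178, sum2=136
  after byte 2 (70): sum1=35, sum2=171
  after byte 3 (C9): sum1=236, sum2=152
  after byte 4 (34): sum1=33, sum2=185
  after byte 5 (35): sum1=86, sum2=16
Checksum = sum2·256 + sum1 = 16·256 + 86 = 4182 = 0x1056.

1056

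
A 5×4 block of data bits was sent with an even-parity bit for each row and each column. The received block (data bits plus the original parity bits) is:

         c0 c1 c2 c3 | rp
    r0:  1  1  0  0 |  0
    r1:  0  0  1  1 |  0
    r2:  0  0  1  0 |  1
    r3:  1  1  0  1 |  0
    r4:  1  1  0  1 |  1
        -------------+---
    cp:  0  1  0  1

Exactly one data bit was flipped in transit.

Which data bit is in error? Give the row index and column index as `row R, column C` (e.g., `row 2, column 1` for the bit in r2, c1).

row 3, column 0

Recompute each row's even parity and compare to rp:
  r0: data parity 0, sent rp 0 → ok
  r1: data parity 0, sent rp 0 → ok
  r2: data parity 1, sent rp 1 → ok
  r3: data parity 1, sent rp 0 → mismatch
  r4: data parity 1, sent rp 1 → ok
Recompute each column's even parity and compare to cp:
  c0: data parity 1, sent cp 0 → mismatch
  c1: data parity 1, sent cp 1 → ok
  c2: data parity 0, sent cp 0 → ok
  c3: data parity 1, sent cp 1 → ok
Exactly one row (r3) and one column (c0) fail → the flipped bit is at their intersection.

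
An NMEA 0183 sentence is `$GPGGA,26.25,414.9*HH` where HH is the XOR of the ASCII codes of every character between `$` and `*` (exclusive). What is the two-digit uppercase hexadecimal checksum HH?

5D

XOR the ASCII codes of the payload characters:
  'G' = 0x47 → acc = 0x47
  'P' = 0x50 → acc = 0x17
  'G' = 0x47 → acc = 0x50
  'G' = 0x47 → acc = 0x17
  'A' = 0x41 → acc = 0x56
  ',' = 0x2C → acc = 0x7A
  '2' = 0x32 → acc = 0x48
  '6' = 0x36 → acc = 0x7E
  '.' = 0x2E → acc = 0x50
  '2' = 0x32 → acc = 0x62
  '5' = 0x35 → acc = 0x57
  ',' = 0x2C → acc = 0x7B
  '4' = 0x34 → acc = 0x4F
  '1' = 0x31 → acc = 0x7E
  '4' = 0x34 → acc = 0x4A
  '.' = 0x2E → acc = 0x64
  '9' = 0x39 → acc = 0x5D
Checksum = 0x5D.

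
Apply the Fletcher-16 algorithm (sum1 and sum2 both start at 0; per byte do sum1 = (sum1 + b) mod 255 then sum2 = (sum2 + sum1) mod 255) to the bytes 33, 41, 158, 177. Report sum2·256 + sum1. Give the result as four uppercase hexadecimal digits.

Running sums (mod 255):
  after byte 0 (33): sum1=33, sum2=33
  after byte 1 (41): sum1=74, sum2=107
  after byte 2 (158): sum1=232, sum2=84
  after byte 3 (177): sum1=154, sum2=238
Checksum = sum2·256 + sum1 = 238·256 + 154 = 61082 = 0xEE9A.

EE9A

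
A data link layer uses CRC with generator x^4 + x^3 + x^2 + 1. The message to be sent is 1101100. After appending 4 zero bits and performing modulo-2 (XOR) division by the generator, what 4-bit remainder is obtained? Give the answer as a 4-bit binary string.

Append 4 zeros: 11011000000. Divide by 11101 (XOR where the leading bit is 1):
  pos 0: 11011 XOR 11101 = 00110
  pos 2: 11000 XOR 11101 = 00101
  pos 4: 10100 XOR 11101 = 01001
  pos 5: 10010 XOR 11101 = 01111
  pos 6: 11110 XOR 11101 = 00011
Remainder (last 4 bits) = 0011. This is the CRC / FCS.

0011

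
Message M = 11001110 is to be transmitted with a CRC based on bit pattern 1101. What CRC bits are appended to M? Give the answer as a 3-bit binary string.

011

Append 3 zeros: 11001110000. Divide by 1101 (XOR where the leading bit is 1):
  pos 0: 1100 XOR 1101 = 0001
  pos 3: 1111 XOR 1101 = 0010
  pos 5: 1000 XOR 1101 = 0101
  pos 6: 1010 XOR 1101 = 0111
  pos 7: 1110 XOR 1101 = 0011
Remainder (last 3 bits) = 011. This is the CRC / FCS.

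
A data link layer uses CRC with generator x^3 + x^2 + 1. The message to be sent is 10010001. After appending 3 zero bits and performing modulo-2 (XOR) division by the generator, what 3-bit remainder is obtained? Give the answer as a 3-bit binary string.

001

Append 3 zeros: 10010001000. Divide by 1101 (XOR where the leading bit is 1):
  pos 0: 1001 XOR 1101 = 0100
  pos 1: 1000 XOR 1101 = 0101
  pos 2: 1010 XOR 1101 = 0111
  pos 3: 1110 XOR 1101 = 0011
  pos 5: 1110 XOR 1101 = 0011
  pos 7: 1100 XOR 1101 = 0001
Remainder (last 3 bits) = 001. This is the CRC / FCS.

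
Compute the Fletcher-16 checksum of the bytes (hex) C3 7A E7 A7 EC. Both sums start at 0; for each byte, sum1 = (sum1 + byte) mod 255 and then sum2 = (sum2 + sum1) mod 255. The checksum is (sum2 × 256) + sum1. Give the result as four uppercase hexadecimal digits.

Running sums (mod 255):
  after byte 0 (C3): sum1=195, sum2=195
  after byte 1 (7A): sum1=62, sum2=2
  after byte 2 (E7): sum1=38, sum2=40
  after byte 3 (A7): sum1=205, sum2=245
  after byte 4 (EC): sum1=186, sum2=176
Checksum = sum2·256 + sum1 = 176·256 + 186 = 45242 = 0xB0BA.

B0BA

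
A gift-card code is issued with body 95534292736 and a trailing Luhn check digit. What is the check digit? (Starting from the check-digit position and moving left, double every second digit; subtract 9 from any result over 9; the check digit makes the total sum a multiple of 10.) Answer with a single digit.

0

Partial digits right→left: 6 3 7 2 9 2 4 3 5 5 9
Double every second digit counting from the check-digit position (so the 1st, 3rd, 5th, ... of the partial from the right).
  doubled (with −9 where >9): 3 5 9 8 1 9 → sum 35
  kept as-is: 3 2 2 3 5 → sum 15
Total = 35 + 15 = 50.
Check digit = (10 − (50 mod 10)) mod 10 = 0.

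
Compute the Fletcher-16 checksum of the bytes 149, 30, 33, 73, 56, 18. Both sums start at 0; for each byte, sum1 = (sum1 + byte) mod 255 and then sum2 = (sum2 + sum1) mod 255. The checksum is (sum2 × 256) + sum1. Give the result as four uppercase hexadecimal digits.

FA68

Running sums (mod 255):
  after byte 0 (149): sum1=149, sum2=149
  after byte 1 (30): sum1=179, sum2=73
  after byte 2 (33): sum1=212, sum2=30
  after byte 3 (73): sum1=30, sum2=60
  after byte 4 (56): sum1=86, sum2=146
  after byte 5 (18): sum1=104, sum2=250
Checksum = sum2·256 + sum1 = 250·256 + 104 = 64104 = 0xFA68.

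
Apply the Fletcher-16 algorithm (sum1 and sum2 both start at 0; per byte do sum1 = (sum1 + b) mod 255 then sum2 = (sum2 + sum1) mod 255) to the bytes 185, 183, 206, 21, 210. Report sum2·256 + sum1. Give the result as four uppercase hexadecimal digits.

E828

Running sums (mod 255):
  after byte 0 (185): sum1=185, sum2=185
  after byte 1 (183): sum1=113, sum2=43
  after byte 2 (206): sum1=64, sum2=107
  after byte 3 (21): sum1=85, sum2=192
  after byte 4 (210): sum1=40, sum2=232
Checksum = sum2·256 + sum1 = 232·256 + 40 = 59432 = 0xE828.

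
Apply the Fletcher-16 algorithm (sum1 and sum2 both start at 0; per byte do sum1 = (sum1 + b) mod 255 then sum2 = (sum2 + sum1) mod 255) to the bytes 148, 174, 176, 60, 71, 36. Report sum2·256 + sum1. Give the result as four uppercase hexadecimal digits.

Running sums (mod 255):
  after byte 0 (148): sum1=148, sum2=148
  after byte 1 (174): sum1=67, sum2=215
  after byte 2 (176): sum1=243, sum2=203
  after byte 3 (60): sum1=48, sum2=251
  after byte 4 (71): sum1=119, sum2=115
  after byte 5 (36): sum1=155, sum2=15
Checksum = sum2·256 + sum1 = 15·256 + 155 = 3995 = 0x0F9B.

0F9B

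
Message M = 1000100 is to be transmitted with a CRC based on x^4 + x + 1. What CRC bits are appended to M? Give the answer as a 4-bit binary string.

Append 4 zeros: 10001000000. Divide by 10011 (XOR where the leading bit is 1):
  pos 0: 10001 XOR 10011 = 00010
  pos 3: 10000 XOR 10011 = 00011
  pos 6: 11000 XOR 10011 = 01011
Remainder (last 4 bits) = 1011. This is the CRC / FCS.

1011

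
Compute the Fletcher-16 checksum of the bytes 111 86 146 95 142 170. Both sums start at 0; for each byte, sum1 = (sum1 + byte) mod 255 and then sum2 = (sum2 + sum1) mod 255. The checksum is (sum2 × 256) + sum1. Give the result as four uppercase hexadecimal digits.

Running sums (mod 255):
  after byte 0 (111): sum1=111, sum2=111
  after byte 1 (86): sum1=197, sum2=53
  after byte 2 (146): sum1=88, sum2=141
  after byte 3 (95): sum1=183, sum2=69
  after byte 4 (142): sum1=70, sum2=139
  after byte 5 (170): sum1=240, sum2=124
Checksum = sum2·256 + sum1 = 124·256 + 240 = 31984 = 0x7CF0.

7CF0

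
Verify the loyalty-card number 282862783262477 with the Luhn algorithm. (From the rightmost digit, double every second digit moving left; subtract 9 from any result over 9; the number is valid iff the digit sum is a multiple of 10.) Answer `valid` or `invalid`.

From the right, keep odd positions and double even positions (subtract 9 from any doubled value over 9):
  doubled (positions 2,4,...): 5 4 4 7 4 7 7 → sum 38
  kept (positions 1,3,...): 7 4 6 3 7 6 2 2 → sum 37
Total = 75.
75 mod 10 = 5, so the number is invalid.

invalid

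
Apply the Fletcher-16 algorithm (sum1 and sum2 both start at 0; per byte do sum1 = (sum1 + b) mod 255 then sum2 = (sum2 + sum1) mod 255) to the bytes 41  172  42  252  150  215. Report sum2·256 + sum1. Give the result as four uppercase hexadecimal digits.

Running sums (mod 255):
  after byte 0 (41): sum1=41, sum2=41
  after byte 1 (172): sum1=213, sum2=254
  after byte 2 (42): sum1=0, sum2=254
  after byte 3 (252): sum1=252, sum2=251
  after byte 4 (150): sum1=147, sum2=143
  after byte 5 (215): sum1=107, sum2=250
Checksum = sum2·256 + sum1 = 250·256 + 107 = 64107 = 0xFA6B.

FA6B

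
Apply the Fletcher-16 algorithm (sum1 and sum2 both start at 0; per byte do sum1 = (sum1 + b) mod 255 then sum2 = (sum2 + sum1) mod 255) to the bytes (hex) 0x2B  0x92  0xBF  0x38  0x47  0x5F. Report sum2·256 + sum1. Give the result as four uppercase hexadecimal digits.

755C

Running sums (mod 255):
  after byte 0 (0x2B): sum1=43, sum2=43
  after byte 1 (0x92): sum1=189, sum2=232
  after byte 2 (0xBF): sum1=125, sum2=102
  after byte 3 (0x38): sum1=181, sum2=28
  after byte 4 (0x47): sum1=252, sum2=25
  after byte 5 (0x5F): sum1=92, sum2=117
Checksum = sum2·256 + sum1 = 117·256 + 92 = 30044 = 0x755C.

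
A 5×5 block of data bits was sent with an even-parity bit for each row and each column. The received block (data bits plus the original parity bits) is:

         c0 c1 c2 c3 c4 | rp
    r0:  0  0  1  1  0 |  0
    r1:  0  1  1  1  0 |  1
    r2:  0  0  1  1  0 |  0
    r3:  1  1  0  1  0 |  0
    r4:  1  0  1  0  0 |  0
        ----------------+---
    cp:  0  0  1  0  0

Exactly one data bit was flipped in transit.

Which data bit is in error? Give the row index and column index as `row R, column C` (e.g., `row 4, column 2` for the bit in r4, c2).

row 3, column 2

Recompute each row's even parity and compare to rp:
  r0: data parity 0, sent rp 0 → ok
  r1: data parity 1, sent rp 1 → ok
  r2: data parity 0, sent rp 0 → ok
  r3: data parity 1, sent rp 0 → mismatch
  r4: data parity 0, sent rp 0 → ok
Recompute each column's even parity and compare to cp:
  c0: data parity 0, sent cp 0 → ok
  c1: data parity 0, sent cp 0 → ok
  c2: data parity 0, sent cp 1 → mismatch
  c3: data parity 0, sent cp 0 → ok
  c4: data parity 0, sent cp 0 → ok
Exactly one row (r3) and one column (c2) fail → the flipped bit is at their intersection.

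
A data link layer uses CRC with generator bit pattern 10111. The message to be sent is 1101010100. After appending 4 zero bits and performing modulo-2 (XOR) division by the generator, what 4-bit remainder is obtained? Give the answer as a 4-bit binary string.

Append 4 zeros: 11010101000000. Divide by 10111 (XOR where the leading bit is 1):
  pos 0: 11010 XOR 10111 = 01101
  pos 1: 11011 XOR 10111 = 01100
  pos 2: 11000 XOR 10111 = 01111
  pos 3: 11111 XOR 10111 = 01000
  pos 4: 10000 XOR 10111 = 00111
  pos 6: 11100 XOR 10111 = 01011
  pos 7: 10110 XOR 10111 = 00001
Remainder (last 4 bits) = 0100. This is the CRC / FCS.

0100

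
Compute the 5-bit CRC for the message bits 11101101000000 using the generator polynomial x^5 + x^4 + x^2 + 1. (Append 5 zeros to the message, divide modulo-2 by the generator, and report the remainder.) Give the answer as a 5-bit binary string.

10111

Append 5 zeros: 1110110100000000000. Divide by 110101 (XOR where the leading bit is 1):
  pos 0: 111011 XOR 110101 = 001110
  pos 2: 111001 XOR 110101 = 001100
  pos 4: 110000 XOR 110101 = 000101
  pos 7: 101000 XOR 110101 = 011101
  pos 8: 111010 XOR 110101 = 001111
  pos 10: 111100 XOR 110101 = 001001
  pos 12: 100100 XOR 110101 = 010001
  pos 13: 100010 XOR 110101 = 010111
Remainder (last 5 bits) = 10111. This is the CRC / FCS.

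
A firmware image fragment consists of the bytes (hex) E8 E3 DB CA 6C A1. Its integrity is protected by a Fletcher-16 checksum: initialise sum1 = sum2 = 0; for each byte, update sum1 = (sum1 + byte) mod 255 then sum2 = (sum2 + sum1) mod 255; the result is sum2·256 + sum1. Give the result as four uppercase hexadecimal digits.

3381

Running sums (mod 255):
  after byte 0 (E8): sum1=232, sum2=232
  after byte 1 (E3): sum1=204, sum2=181
  after byte 2 (DB): sum1=168, sum2=94
  after byte 3 (CA): sum1=115, sum2=209
  after byte 4 (6C): sum1=223, sum2=177
  after byte 5 (A1): sum1=129, sum2=51
Checksum = sum2·256 + sum1 = 51·256 + 129 = 13185 = 0x3381.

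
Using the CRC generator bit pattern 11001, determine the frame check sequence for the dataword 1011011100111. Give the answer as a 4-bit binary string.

Append 4 zeros: 10110111001110000. Divide by 11001 (XOR where the leading bit is 1):
  pos 0: 10110 XOR 11001 = 01111
  pos 1: 11111 XOR 11001 = 00110
  pos 3: 11011 XOR 11001 = 00010
  pos 6: 10001 XOR 11001 = 01000
  pos 7: 10001 XOR 11001 = 01000
  pos 8: 10001 XOR 11001 = 01000
  pos 9: 10000 XOR 11001 = 01001
  pos 10: 10010 XOR 11001 = 01011
  pos 11: 10110 XOR 11001 = 01111
  pos 12: 11110 XOR 11001 = 00111
Remainder (last 4 bits) = 0111. This is the CRC / FCS.

0111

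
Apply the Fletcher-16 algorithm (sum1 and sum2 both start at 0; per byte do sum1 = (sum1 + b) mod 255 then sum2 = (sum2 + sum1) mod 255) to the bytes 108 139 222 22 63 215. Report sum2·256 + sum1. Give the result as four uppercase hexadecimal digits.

Running sums (mod 255):
  after byte 0 (108): sum1=108, sum2=108
  after byte 1 (139): sum1=247, sum2=100
  after byte 2 (222): sum1=214, sum2=59
  after byte 3 (22): sum1=236, sum2=40
  after byte 4 (63): sum1=44, sum2=84
  after byte 5 (215): sum1=4, sum2=88
Checksum = sum2·256 + sum1 = 88·256 + 4 = 22532 = 0x5804.

5804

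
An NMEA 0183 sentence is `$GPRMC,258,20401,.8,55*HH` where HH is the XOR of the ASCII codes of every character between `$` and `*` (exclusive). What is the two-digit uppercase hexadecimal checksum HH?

XOR the ASCII codes of the payload characters:
  'G' = 0x47 → acc = 0x47
  'P' = 0x50 → acc = 0x17
  'R' = 0x52 → acc = 0x45
  'M' = 0x4D → acc = 0x08
  'C' = 0x43 → acc = 0x4B
  ',' = 0x2C → acc = 0x67
  '2' = 0x32 → acc = 0x55
  '5' = 0x35 → acc = 0x60
  '8' = 0x38 → acc = 0x58
  ',' = 0x2C → acc = 0x74
  '2' = 0x32 → acc = 0x46
  '0' = 0x30 → acc = 0x76
  '4' = 0x34 → acc = 0x42
  '0' = 0x30 → acc = 0x72
  '1' = 0x31 → acc = 0x43
  ',' = 0x2C → acc = 0x6F
  '.' = 0x2E → acc = 0x41
  '8' = 0x38 → acc = 0x79
  ',' = 0x2C → acc = 0x55
  '5' = 0x35 → acc = 0x60
  '5' = 0x35 → acc = 0x55
Checksum = 0x55.

55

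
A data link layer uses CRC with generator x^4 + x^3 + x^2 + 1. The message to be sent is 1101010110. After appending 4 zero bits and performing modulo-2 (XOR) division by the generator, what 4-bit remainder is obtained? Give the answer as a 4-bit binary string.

Append 4 zeros: 11010101100000. Divide by 11101 (XOR where the leading bit is 1):
  pos 0: 11010 XOR 11101 = 00111
  pos 2: 11110 XOR 11101 = 00011
  pos 5: 11110 XOR 11101 = 00011
  pos 8: 11000 XOR 11101 = 00101
Remainder (last 4 bits) = 1010. This is the CRC / FCS.

1010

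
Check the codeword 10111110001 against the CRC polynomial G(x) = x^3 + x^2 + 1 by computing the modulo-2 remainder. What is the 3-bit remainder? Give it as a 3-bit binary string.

Modulo-2 division of 10111110001 by 1101:
  pos 0: 1011 XOR 1101 = 0110
  pos 1: 1101 XOR 1101 = 0000
  pos 5: 1100 XOR 1101 = 0001
Remainder = 101 (nonzero — an error is detected).

101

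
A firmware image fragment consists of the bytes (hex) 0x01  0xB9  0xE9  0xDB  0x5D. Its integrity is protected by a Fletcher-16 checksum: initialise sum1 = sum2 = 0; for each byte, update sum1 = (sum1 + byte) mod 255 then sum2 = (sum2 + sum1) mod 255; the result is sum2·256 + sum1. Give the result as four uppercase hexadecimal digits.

Running sums (mod 255):
  after byte 0 (0x01): sum1=1, sum2=1
  after byte 1 (0xB9): sum1=186, sum2=187
  after byte 2 (0xE9): sum1=164, sum2=96
  after byte 3 (0xDB): sum1=128, sum2=224
  after byte 4 (0x5D): sum1=221, sum2=190
Checksum = sum2·256 + sum1 = 190·256 + 221 = 48861 = 0xBEDD.

BEDD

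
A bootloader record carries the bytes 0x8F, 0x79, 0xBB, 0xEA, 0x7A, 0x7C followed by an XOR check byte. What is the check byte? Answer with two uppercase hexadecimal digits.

XOR the bytes together:
  start with 0x8F
  0x8F ⊕ 0x79 = 0xF6
  0xF6 ⊕ 0xBB = 0x4D
  0x4D ⊕ 0xEA = 0xA7
  0xA7 ⊕ 0x7A = 0xDD
  0xDD ⊕ 0x7C = 0xA1

A1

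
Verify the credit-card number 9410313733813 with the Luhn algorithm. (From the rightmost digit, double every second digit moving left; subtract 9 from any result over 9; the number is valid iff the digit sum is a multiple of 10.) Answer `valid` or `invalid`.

invalid

From the right, keep odd positions and double even positions (subtract 9 from any doubled value over 9):
  doubled (positions 2,4,...): 2 6 5 2 0 8 → sum 23
  kept (positions 1,3,...): 3 8 3 3 3 1 9 → sum 30
Total = 53.
53 mod 10 = 3, so the number is invalid.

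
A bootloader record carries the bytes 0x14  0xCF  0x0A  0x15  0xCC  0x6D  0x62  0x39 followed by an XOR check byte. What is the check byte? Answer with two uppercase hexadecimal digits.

3E

XOR the bytes together:
  start with 0x14
  0x14 ⊕ 0xCF = 0xDB
  0xDB ⊕ 0x0A = 0xD1
  0xD1 ⊕ 0x15 = 0xC4
  0xC4 ⊕ 0xCC = 0x08
  0x08 ⊕ 0x6D = 0x65
  0x65 ⊕ 0x62 = 0x07
  0x07 ⊕ 0x39 = 0x3E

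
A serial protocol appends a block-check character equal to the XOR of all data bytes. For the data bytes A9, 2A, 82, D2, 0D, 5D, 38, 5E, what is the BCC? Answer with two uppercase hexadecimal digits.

XOR the bytes together:
  start with 0xA9
  0xA9 ⊕ 0x2A = 0x83
  0x83 ⊕ 0x82 = 0x01
  0x01 ⊕ 0xD2 = 0xD3
  0xD3 ⊕ 0x0D = 0xDE
  0xDE ⊕ 0x5D = 0x83
  0x83 ⊕ 0x38 = 0xBB
  0xBB ⊕ 0x5E = 0xE5

E5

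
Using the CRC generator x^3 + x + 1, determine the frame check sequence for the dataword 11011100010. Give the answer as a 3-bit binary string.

001

Append 3 zeros: 11011100010000. Divide by 1011 (XOR where the leading bit is 1):
  pos 0: 1101 XOR 1011 = 0110
  pos 1: 1101 XOR 1011 = 0110
  pos 2: 1101 XOR 1011 = 0110
  pos 3: 1100 XOR 1011 = 0111
  pos 4: 1110 XOR 1011 = 0101
  pos 5: 1010 XOR 1011 = 0001
  pos 8: 1100 XOR 1011 = 0111
  pos 9: 1110 XOR 1011 = 0101
  pos 10: 1010 XOR 1011 = 0001
Remainder (last 3 bits) = 001. This is the CRC / FCS.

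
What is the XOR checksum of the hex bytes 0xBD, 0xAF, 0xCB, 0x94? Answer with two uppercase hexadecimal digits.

XOR the bytes together:
  start with 0xBD
  0xBD ⊕ 0xAF = 0x12
  0x12 ⊕ 0xCB = 0xD9
  0xD9 ⊕ 0x94 = 0x4D

4D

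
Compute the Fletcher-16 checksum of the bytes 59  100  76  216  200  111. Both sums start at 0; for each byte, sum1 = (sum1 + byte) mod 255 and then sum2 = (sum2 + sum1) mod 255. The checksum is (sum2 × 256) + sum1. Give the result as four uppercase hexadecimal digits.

16FC

Running sums (mod 255):
  after byte 0 (59): sum1=59, sum2=59
  after byte 1 (100): sum1=159, sum2=218
  after byte 2 (76): sum1=235, sum2=198
  after byte 3 (216): sum1=196, sum2=139
  after byte 4 (200): sum1=141, sum2=25
  after byte 5 (111): sum1=252, sum2=22
Checksum = sum2·256 + sum1 = 22·256 + 252 = 5884 = 0x16FC.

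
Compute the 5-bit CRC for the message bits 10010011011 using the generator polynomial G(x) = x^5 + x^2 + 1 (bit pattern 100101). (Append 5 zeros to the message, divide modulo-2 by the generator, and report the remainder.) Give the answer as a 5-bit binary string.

01001

Append 5 zeros: 1001001101100000. Divide by 100101 (XOR where the leading bit is 1):
  pos 0: 100100 XOR 100101 = 000001
  pos 5: 111011 XOR 100101 = 011110
  pos 6: 111100 XOR 100101 = 011001
  pos 7: 110010 XOR 100101 = 010111
  pos 8: 101110 XOR 100101 = 001011
  pos 10: 101100 XOR 100101 = 001001
Remainder (last 5 bits) = 01001. This is the CRC / FCS.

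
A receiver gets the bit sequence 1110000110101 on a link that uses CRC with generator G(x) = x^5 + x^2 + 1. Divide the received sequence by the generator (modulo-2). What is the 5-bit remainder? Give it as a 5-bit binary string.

01000

Modulo-2 division of 1110000110101 by 100101:
  pos 0: 111000 XOR 100101 = 011101
  pos 1: 111010 XOR 100101 = 011111
  pos 2: 111111 XOR 100101 = 011010
  pos 3: 110101 XOR 100101 = 010000
  pos 4: 100000 XOR 100101 = 000101
  pos 7: 101101 XOR 100101 = 001000
Remainder = 01000 (nonzero — an error is detected).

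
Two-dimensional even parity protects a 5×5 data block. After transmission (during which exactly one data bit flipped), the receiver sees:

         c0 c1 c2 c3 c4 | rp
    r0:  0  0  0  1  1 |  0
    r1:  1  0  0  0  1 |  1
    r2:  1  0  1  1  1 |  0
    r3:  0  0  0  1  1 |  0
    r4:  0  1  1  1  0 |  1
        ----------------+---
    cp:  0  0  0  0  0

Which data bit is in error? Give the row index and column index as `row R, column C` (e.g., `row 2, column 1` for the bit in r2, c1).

Recompute each row's even parity and compare to rp:
  r0: data parity 0, sent rp 0 → ok
  r1: data parity 0, sent rp 1 → mismatch
  r2: data parity 0, sent rp 0 → ok
  r3: data parity 0, sent rp 0 → ok
  r4: data parity 1, sent rp 1 → ok
Recompute each column's even parity and compare to cp:
  c0: data parity 0, sent cp 0 → ok
  c1: data parity 1, sent cp 0 → mismatch
  c2: data parity 0, sent cp 0 → ok
  c3: data parity 0, sent cp 0 → ok
  c4: data parity 0, sent cp 0 → ok
Exactly one row (r1) and one column (c1) fail → the flipped bit is at their intersection.

row 1, column 1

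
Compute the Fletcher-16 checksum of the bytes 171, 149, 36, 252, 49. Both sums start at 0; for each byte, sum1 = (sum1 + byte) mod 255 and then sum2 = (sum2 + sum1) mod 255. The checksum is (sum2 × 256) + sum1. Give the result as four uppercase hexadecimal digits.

Running sums (mod 255):
  after byte 0 (171): sum1=171, sum2=171
  after byte 1 (149): sum1=65, sum2=236
  after byte 2 (36): sum1=101, sum2=82
  after byte 3 (252): sum1=98, sum2=180
  after byte 4 (49): sum1=147, sum2=72
Checksum = sum2·256 + sum1 = 72·256 + 147 = 18579 = 0x4893.

4893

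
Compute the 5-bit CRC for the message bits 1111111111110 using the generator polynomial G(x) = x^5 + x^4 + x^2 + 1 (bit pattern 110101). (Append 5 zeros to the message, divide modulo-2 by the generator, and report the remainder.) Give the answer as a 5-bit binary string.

Append 5 zeros: 111111111111000000. Divide by 110101 (XOR where the leading bit is 1):
  pos 0: 111111 XOR 110101 = 001010
  pos 2: 101011 XOR 110101 = 011110
  pos 3: 111101 XOR 110101 = 001000
  pos 5: 100011 XOR 110101 = 010110
  pos 6: 101101 XOR 110101 = 011000
  pos 7: 110000 XOR 110101 = 000101
  pos 10: 101000 XOR 110101 = 011101
  pos 11: 111010 XOR 110101 = 001111
Remainder (last 5 bits) = 11110. This is the CRC / FCS.

11110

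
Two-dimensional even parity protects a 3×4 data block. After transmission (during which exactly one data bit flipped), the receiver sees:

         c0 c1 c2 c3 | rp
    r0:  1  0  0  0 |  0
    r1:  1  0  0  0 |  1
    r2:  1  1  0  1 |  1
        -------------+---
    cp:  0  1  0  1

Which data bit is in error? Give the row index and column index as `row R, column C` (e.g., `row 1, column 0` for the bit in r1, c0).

row 0, column 0

Recompute each row's even parity and compare to rp:
  r0: data parity 1, sent rp 0 → mismatch
  r1: data parity 1, sent rp 1 → ok
  r2: data parity 1, sent rp 1 → ok
Recompute each column's even parity and compare to cp:
  c0: data parity 1, sent cp 0 → mismatch
  c1: data parity 1, sent cp 1 → ok
  c2: data parity 0, sent cp 0 → ok
  c3: data parity 1, sent cp 1 → ok
Exactly one row (r0) and one column (c0) fail → the flipped bit is at their intersection.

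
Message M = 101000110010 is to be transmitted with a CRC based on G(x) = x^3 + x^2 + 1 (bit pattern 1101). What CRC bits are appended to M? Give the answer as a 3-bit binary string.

Append 3 zeros: 101000110010000. Divide by 1101 (XOR where the leading bit is 1):
  pos 0: 1010 XOR 1101 = 0111
  pos 1: 1110 XOR 1101 = 0011
  pos 3: 1101 XOR 1101 = 0000
  pos 7: 1001 XOR 1101 = 0100
  pos 8: 1000 XOR 1101 = 0101
  pos 9: 1010 XOR 1101 = 0111
  pos 10: 1110 XOR 1101 = 0011
Remainder (last 3 bits) = 110. This is the CRC / FCS.

110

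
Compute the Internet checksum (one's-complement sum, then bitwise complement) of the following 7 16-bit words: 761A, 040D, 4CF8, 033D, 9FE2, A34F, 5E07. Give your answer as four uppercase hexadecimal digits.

One's-complement addition (fold any carry out of bit 15 back into bit 0):
  0x761A + 0x040D = 0x07A27
  0x7A27 + 0x4CF8 = 0x0C71F
  0xC71F + 0x033D = 0x0CA5C
  0xCA5C + 0x9FE2 = 0x16A3E → wrap carry → 0x6A3F
  0x6A3F + 0xA34F = 0x10D8E → wrap carry → 0x0D8F
  0x0D8F + 0x5E07 = 0x06B96
One's-complement sum = 0x6B96.
Checksum = ~0x6B96 & 0xFFFF = 0x9469.

9469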